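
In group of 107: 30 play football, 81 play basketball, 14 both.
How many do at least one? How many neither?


|A∪B| = 30+81-14 = 97
Neither = 107-97 = 10

At least one: 97; Neither: 10


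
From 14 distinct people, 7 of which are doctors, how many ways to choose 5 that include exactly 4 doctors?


Choose 4 of the 7 doctors and 1 of the other 7 people:
C(7,4)×C(7,1) = 35×7 = 245

245


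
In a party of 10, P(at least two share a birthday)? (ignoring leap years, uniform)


P(all different) = Π(365-i)/365 for i=0..9
= 0.883052
P(match) = 1 - 0.883052 = 0.116948

P ≈ 0.1169 ≈ 11.69%


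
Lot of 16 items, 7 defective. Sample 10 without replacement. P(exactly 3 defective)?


Hypergeometric: C(7,3)×C(9,7)/C(16,10)
= 35×36/8008 = 45/286

P(X=3) = 45/286 ≈ 15.73%


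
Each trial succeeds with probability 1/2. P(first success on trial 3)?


Geometric: P(X=3) = (1-p)^(k-1)×p = (1/2)^2×1/2 = 1/8

P(X=3) = 1/8 ≈ 12.50%


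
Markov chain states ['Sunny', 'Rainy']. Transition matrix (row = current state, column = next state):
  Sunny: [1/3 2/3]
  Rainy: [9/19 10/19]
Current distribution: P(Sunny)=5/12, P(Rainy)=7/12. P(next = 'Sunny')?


P(next=Sunny) = Σᵢ P(now=i)×P(i→Sunny)
= 5/12×1/3 + 7/12×9/19
= 5/36 + 21/76 = 71/171

P = 71/171 ≈ 0.4152


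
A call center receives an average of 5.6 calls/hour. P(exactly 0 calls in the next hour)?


Poisson(λ=5.6): P(X=0) = e^(-λ)×λ^k/k!
= e^(-5.6) × 5.6^0 / 0!
≈ 0.003697863716 × 1 / 1 ≈ 0.003698

P(X=0) ≈ 0.003698 ≈ 0.37%


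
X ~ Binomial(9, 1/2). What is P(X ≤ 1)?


P(X ≤ 1) = Σ P(X=i) for i=0..1
P(X=0) = 1/512
P(X=1) = 9/512
Sum = 5/256

P(X ≤ 1) = 5/256 ≈ 1.95%


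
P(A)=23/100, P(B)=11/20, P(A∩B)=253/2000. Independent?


P(A)×P(B) = 253/2000
P(A∩B) = 253/2000
Equal ✓ → Independent

Yes, independent


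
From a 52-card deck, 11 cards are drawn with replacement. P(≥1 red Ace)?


P(not a red Ace) = 50/52 = 25/26
P(none in 11 draws) = (25/26)^11 = 2384185791015625/3670344486987776
P(≥1 red Ace) = 1 - 2384185791015625/3670344486987776 = 1286158695972151/3670344486987776

P = 1286158695972151/3670344486987776 ≈ 35.04%


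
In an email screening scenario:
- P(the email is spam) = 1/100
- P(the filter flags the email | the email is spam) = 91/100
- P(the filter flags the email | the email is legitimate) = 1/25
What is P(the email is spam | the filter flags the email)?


Using Bayes' theorem:
P(A|B) = P(B|A)·P(A) / P(B)

P(the filter flags the email) = 91/100 × 1/100 + 1/25 × 99/100
= 91/10000 + 99/2500 = 487/10000

P(the email is spam|the filter flags the email) = (91/10000) / (487/10000) = 91/487

P(the email is spam|the filter flags the email) = 91/487 ≈ 18.69%


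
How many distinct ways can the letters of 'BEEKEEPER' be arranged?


Letters: 9, freq: {'B': 1, 'E': 5, 'K': 1, 'P': 1, 'R': 1}
9!/(1!×5!×1!×1!×1!) = 362880/120 = 3024

3024


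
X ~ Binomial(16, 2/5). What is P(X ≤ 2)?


P(X ≤ 2) = Σ P(X=i) for i=0..2
P(X=0) = 43046721/152587890625
P(X=1) = 459165024/152587890625
P(X=2) = 459165024/30517578125
Sum = 559607373/30517578125

P(X ≤ 2) = 559607373/30517578125 ≈ 1.83%


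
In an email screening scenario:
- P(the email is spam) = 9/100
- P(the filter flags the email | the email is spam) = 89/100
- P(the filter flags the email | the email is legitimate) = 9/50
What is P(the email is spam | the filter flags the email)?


Using Bayes' theorem:
P(A|B) = P(B|A)·P(A) / P(B)

P(the filter flags the email) = 89/100 × 9/100 + 9/50 × 91/100
= 801/10000 + 819/5000 = 2439/10000

P(the email is spam|the filter flags the email) = (801/10000) / (2439/10000) = 89/271

P(the email is spam|the filter flags the email) = 89/271 ≈ 32.84%


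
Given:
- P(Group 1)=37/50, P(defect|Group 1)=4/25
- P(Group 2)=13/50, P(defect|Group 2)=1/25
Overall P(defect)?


P(B) = Σ P(B|Aᵢ)×P(Aᵢ)
  4/25×37/50 = 74/625
  1/25×13/50 = 13/1250
Sum = 161/1250

P(defect) = 161/1250 ≈ 12.88%


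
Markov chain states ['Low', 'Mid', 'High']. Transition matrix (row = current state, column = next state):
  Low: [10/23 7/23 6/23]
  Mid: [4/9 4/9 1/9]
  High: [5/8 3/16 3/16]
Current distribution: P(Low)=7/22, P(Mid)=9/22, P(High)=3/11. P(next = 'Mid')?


P(next=Mid) = Σᵢ P(now=i)×P(i→Mid)
= 7/22×7/23 + 9/22×4/9 + 3/11×3/16
= 49/506 + 2/11 + 9/176 = 1335/4048

P = 1335/4048 ≈ 0.3298


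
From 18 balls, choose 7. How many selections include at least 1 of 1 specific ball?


Complement: C(18,7) - C(17,7) = 31824 - 19448 = 12376

12376


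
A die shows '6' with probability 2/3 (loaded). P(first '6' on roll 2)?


Geometric: P(X=2) = (1-p)^(k-1)×p = (1/3)^1×2/3 = 2/9

P(X=2) = 2/9 ≈ 22.22%


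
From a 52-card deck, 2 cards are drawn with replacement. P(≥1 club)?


P(not a club) = 39/52 = 3/4
P(none in 2 draws) = (3/4)^2 = 9/16
P(≥1 club) = 1 - 9/16 = 7/16

P = 7/16 ≈ 43.75%


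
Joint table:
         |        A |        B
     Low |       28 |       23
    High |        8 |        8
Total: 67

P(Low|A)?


P(Low|A) = 28/(28+8) = 28/36 = 7/9

P = 7/9 ≈ 77.78%


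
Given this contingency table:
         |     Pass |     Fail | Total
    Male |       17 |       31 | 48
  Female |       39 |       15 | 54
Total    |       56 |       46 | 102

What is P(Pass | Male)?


P(Pass | Male) = 17/(17+31) = 17/48

P(Pass|Male) = 17/48 ≈ 35.42%


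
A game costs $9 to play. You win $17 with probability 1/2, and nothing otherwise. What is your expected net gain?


E[gain] = (17-9)×1/2 + (-9)×1/2
= 4 - 9/2 = -1/2

Expected net gain = $-1/2 ≈ $-0.50


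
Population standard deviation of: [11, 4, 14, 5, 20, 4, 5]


Mean = 63/7 = 9
  (11-9)²=4
  (4-9)²=25
  (14-9)²=25
  (5-9)²=16
  (20-9)²=121
  (4-9)²=25
  (5-9)²=16
Σ(x-μ)² = 232
σ² = 232/7

σ = √(232/7) ≈ 5.7570


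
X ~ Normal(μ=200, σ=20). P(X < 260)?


z = (260-200)/20 = 3.0
P(Z < 3.0) = 0.9987

P(X < 260) ≈ 0.9987


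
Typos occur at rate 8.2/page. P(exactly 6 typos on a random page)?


Poisson(λ=8.2): P(X=6) = e^(-λ)×λ^k/k!
= e^(-8.2) × 8.2^6 / 6!
≈ 0.00027465357 × 304006.671424 / 720 ≈ 0.115967

P(X=6) ≈ 0.115967 ≈ 11.60%


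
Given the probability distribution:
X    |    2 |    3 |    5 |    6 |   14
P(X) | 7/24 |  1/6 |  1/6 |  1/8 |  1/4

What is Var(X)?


E[X] = 37/6
E[X²] = 181/3
Var(X) = E[X²] - (E[X])² = 181/3 - 1369/36 = 803/36

Var(X) = 803/36 ≈ 22.3056


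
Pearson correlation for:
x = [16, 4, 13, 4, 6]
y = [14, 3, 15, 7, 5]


n=5, Σx=43, Σy=44, Σxy=489, Σx²=493, Σy²=504
r = (5×489 - 43×44)/√((5×493 - 43²)(5×504 - 44²))
= 553/√(616×584) = 553/√359744 ≈ 553/599.7866 ≈ 0.9220

r ≈ 0.9220


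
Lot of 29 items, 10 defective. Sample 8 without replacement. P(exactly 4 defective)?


Hypergeometric: C(10,4)×C(19,4)/C(29,8)
= 210×3876/4292145 = 18088/95381

P(X=4) = 18088/95381 ≈ 18.96%


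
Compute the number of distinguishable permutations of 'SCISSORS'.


Letters: 8, freq: {'S': 4, 'C': 1, 'I': 1, 'O': 1, 'R': 1}
8!/(4!×1!×1!×1!×1!) = 40320/24 = 1680

1680


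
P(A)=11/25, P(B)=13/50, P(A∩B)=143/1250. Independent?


P(A)×P(B) = 143/1250
P(A∩B) = 143/1250
Equal ✓ → Independent

Yes, independent


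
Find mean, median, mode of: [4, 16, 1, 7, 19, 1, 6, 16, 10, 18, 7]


Sorted: [1, 1, 4, 6, 7, 7, 10, 16, 16, 18, 19]
Mean = 105/11
Median = 7
Freq: {4: 1, 16: 2, 1: 2, 7: 2, 19: 1, 6: 1, 10: 1, 18: 1}
Mode: [1, 7, 16]

Mean=105/11, Median=7, Mode=[1, 7, 16]


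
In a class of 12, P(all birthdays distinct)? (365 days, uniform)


P(all different) = Π(365-i)/365 for i=0..11
= (365/365)×(364/365)×...×(354/365)
= 0.832975

P ≈ 0.8330 ≈ 83.30%


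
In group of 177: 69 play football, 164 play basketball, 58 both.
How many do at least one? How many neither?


|A∪B| = 69+164-58 = 175
Neither = 177-175 = 2

At least one: 175; Neither: 2


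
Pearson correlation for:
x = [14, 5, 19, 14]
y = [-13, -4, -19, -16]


n=4, Σx=52, Σy=-52, Σxy=-787, Σx²=778, Σy²=802
r = (4×(-787) - 52×(-52))/√((4×778 - 52²)(4×802 - (-52)²))
= -444/√(408×504) = -444/√205632 ≈ -444/453.4666 ≈ -0.9791

r ≈ -0.9791


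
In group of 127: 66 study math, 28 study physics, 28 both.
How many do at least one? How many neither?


|A∪B| = 66+28-28 = 66
Neither = 127-66 = 61

At least one: 66; Neither: 61


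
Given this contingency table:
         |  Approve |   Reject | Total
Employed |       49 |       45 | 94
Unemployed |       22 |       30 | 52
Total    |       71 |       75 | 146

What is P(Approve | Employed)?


P(Approve | Employed) = 49/(49+45) = 49/94

P(Approve|Employed) = 49/94 ≈ 52.13%


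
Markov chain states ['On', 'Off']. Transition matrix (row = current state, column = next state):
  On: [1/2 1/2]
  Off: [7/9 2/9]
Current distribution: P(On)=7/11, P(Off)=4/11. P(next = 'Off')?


P(next=Off) = Σᵢ P(now=i)×P(i→Off)
= 7/11×1/2 + 4/11×2/9
= 7/22 + 8/99 = 79/198

P = 79/198 ≈ 0.3990


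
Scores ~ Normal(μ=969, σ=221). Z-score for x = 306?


z = (x - μ)/σ = (306 - 969)/221 = -3.0

z = -3.0


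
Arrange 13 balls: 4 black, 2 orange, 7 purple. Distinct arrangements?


13!/(4!×2!×7!) = 25740

25740


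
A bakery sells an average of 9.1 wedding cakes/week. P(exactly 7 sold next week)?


Poisson(λ=9.1): P(X=7) = e^(-λ)×λ^k/k!
= e^(-9.1) × 9.1^7 / 7!
≈ 0.0001116658085 × 5167610.19357 / 5040 ≈ 0.114493

P(X=7) ≈ 0.114493 ≈ 11.45%


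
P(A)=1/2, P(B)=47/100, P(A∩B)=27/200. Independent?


P(A)×P(B) = 47/200
P(A∩B) = 27/200
Not equal → NOT independent

No, not independent


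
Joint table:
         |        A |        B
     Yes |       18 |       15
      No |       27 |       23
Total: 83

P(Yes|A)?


P(Yes|A) = 18/(18+27) = 18/45 = 2/5

P = 2/5 ≈ 40.00%


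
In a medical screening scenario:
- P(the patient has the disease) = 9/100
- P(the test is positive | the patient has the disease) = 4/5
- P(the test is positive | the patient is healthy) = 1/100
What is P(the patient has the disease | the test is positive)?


Using Bayes' theorem:
P(A|B) = P(B|A)·P(A) / P(B)

P(the test is positive) = 4/5 × 9/100 + 1/100 × 91/100
= 9/125 + 91/10000 = 811/10000

P(the patient has the disease|the test is positive) = (9/125) / (811/10000) = 720/811

P(the patient has the disease|the test is positive) = 720/811 ≈ 88.78%


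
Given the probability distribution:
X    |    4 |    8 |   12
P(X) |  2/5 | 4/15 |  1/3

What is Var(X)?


E[X] = 116/15
E[X²] = 1072/15
Var(X) = E[X²] - (E[X])² = 1072/15 - 13456/225 = 2624/225

Var(X) = 2624/225 ≈ 11.6622


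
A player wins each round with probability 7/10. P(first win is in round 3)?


Geometric: P(X=3) = (1-p)^(k-1)×p = (3/10)^2×7/10 = 63/1000

P(X=3) = 63/1000 ≈ 6.30%


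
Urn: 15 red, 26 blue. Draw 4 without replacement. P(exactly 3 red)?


Hypergeometric: C(15,3)×C(26,1)/C(41,4)
= 455×26/101270 = 91/779

P(X=3) = 91/779 ≈ 11.68%


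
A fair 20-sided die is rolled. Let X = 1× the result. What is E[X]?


E[die] = (1+20)/2 = 21/2
E[X] = 1 × 21/2 = 21/2

E[X] = 21/2


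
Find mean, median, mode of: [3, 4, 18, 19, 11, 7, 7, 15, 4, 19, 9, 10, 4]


Sorted: [3, 4, 4, 4, 7, 7, 9, 10, 11, 15, 18, 19, 19]
Mean = 130/13 = 10
Median = 9
Freq: {3: 1, 4: 3, 18: 1, 19: 2, 11: 1, 7: 2, 15: 1, 9: 1, 10: 1}
Mode: [4]

Mean=10, Median=9, Mode=4


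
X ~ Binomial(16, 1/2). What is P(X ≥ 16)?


P(X ≥ 16) = Σ P(X=i) for i=16..16
P(X=16) = 1/65536
Sum = 1/65536

P(X ≥ 16) = 1/65536 ≈ 0.00%


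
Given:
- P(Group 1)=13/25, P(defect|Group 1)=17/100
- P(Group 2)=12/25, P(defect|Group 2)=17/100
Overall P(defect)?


P(B) = Σ P(B|Aᵢ)×P(Aᵢ)
  17/100×13/25 = 221/2500
  17/100×12/25 = 51/625
Sum = 17/100

P(defect) = 17/100 ≈ 17.00%


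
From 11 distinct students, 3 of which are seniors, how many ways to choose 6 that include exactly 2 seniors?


Choose 2 of the 3 seniors and 4 of the other 8 students:
C(3,2)×C(8,4) = 3×70 = 210

210


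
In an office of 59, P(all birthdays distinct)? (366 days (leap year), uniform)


P(all different) = Π(366-i)/366 for i=0..58
= (366/366)×(365/366)×...×(308/366)
= 0.007112

P ≈ 0.0071 ≈ 0.71%


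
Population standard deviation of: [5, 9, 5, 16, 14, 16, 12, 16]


Mean = 93/8
  (5-93/8)²=2809/64
  (9-93/8)²=441/64
  (5-93/8)²=2809/64
  (16-93/8)²=1225/64
  (14-93/8)²=361/64
  (16-93/8)²=1225/64
  (12-93/8)²=9/64
  (16-93/8)²=1225/64
Σ(x-μ)² = 1263/8
σ² = (1263/8)/8 = 1263/64

σ = √(1263/64) ≈ 4.4423


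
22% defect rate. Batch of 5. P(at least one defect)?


P(all good) = (39/50)^5 = 90224199/312500000
P(≥1 defect) = 222275801/312500000

P = 222275801/312500000 ≈ 71.13%


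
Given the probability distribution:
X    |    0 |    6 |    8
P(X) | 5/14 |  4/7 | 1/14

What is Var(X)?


E[X] = 4
E[X²] = 176/7
Var(X) = E[X²] - (E[X])² = 176/7 - 16 = 64/7

Var(X) = 64/7 ≈ 9.1429


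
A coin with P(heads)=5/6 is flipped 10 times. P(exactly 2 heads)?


Binomial: P(X=2) = C(10,2)×p^2×(1-p)^8
= 45 × 25/36 × 1/1679616 = 125/6718464

P(X=2) = 125/6718464 ≈ 0.00%


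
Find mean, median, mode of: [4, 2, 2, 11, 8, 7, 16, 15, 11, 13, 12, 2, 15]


Sorted: [2, 2, 2, 4, 7, 8, 11, 11, 12, 13, 15, 15, 16]
Mean = 118/13
Median = 11
Freq: {4: 1, 2: 3, 11: 2, 8: 1, 7: 1, 16: 1, 15: 2, 13: 1, 12: 1}
Mode: [2]

Mean=118/13, Median=11, Mode=2


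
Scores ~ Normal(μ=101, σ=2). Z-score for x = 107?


z = (x - μ)/σ = (107 - 101)/2 = 3.0

z = 3.0


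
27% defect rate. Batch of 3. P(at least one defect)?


P(all good) = (73/100)^3 = 389017/1000000
P(≥1 defect) = 610983/1000000

P = 610983/1000000 ≈ 61.10%


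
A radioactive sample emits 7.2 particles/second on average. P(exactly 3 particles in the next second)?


Poisson(λ=7.2): P(X=3) = e^(-λ)×λ^k/k!
= e^(-7.2) × 7.2^3 / 3!
≈ 0.0007465858084 × 373.248 / 6 ≈ 0.046444

P(X=3) ≈ 0.046444 ≈ 4.64%


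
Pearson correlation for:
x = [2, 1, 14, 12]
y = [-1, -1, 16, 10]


n=4, Σx=29, Σy=24, Σxy=341, Σx²=345, Σy²=358
r = (4×341 - 29×24)/√((4×345 - 29²)(4×358 - 24²))
= 668/√(539×856) = 668/√461384 ≈ 668/679.2525 ≈ 0.9834

r ≈ 0.9834


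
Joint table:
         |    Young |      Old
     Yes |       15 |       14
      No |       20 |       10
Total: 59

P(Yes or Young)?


P(Yes∨Young) = P(Yes) + P(Young) - P(Yes∧Young)
= (29 + 35 - 15)/59 = 49/59

P = 49/59 ≈ 83.05%


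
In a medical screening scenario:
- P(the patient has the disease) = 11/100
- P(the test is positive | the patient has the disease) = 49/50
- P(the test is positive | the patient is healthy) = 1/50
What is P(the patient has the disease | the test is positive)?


Using Bayes' theorem:
P(A|B) = P(B|A)·P(A) / P(B)

P(the test is positive) = 49/50 × 11/100 + 1/50 × 89/100
= 539/5000 + 89/5000 = 157/1250

P(the patient has the disease|the test is positive) = (539/5000) / (157/1250) = 539/628

P(the patient has the disease|the test is positive) = 539/628 ≈ 85.83%


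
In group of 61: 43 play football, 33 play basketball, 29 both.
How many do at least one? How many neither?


|A∪B| = 43+33-29 = 47
Neither = 61-47 = 14

At least one: 47; Neither: 14


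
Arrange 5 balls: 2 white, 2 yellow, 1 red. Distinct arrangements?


5!/(2!×2!×1!) = 30

30


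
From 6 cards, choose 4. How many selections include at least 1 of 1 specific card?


Complement: C(6,4) - C(5,4) = 15 - 5 = 10

10


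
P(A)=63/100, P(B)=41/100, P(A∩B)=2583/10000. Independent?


P(A)×P(B) = 2583/10000
P(A∩B) = 2583/10000
Equal ✓ → Independent

Yes, independent


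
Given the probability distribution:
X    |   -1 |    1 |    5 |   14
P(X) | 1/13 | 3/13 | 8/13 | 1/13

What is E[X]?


E[X] = Σ x·P(X=x)
= (-1)×(1/13) + (1)×(3/13) + (5)×(8/13) + (14)×(1/13)
= 56/13

E[X] = 56/13


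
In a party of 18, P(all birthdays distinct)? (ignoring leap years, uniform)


P(all different) = Π(365-i)/365 for i=0..17
= (365/365)×(364/365)×...×(348/365)
= 0.653089

P ≈ 0.6531 ≈ 65.31%


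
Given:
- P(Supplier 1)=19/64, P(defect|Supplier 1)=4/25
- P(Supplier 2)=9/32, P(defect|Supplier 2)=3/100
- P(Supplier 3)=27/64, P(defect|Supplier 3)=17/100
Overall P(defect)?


P(B) = Σ P(B|Aᵢ)×P(Aᵢ)
  4/25×19/64 = 19/400
  3/100×9/32 = 27/3200
  17/100×27/64 = 459/6400
Sum = 817/6400

P(defect) = 817/6400 ≈ 12.77%


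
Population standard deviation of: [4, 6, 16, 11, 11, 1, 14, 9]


Mean = 72/8 = 9
  (4-9)²=25
  (6-9)²=9
  (16-9)²=49
  (11-9)²=4
  (11-9)²=4
  (1-9)²=64
  (14-9)²=25
  (9-9)²=0
Σ(x-μ)² = 180
σ² = 180/8 = 45/2

σ = √(45/2) ≈ 4.7434


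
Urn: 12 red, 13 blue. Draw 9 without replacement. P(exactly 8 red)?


Hypergeometric: C(12,8)×C(13,1)/C(25,9)
= 495×13/2042975 = 117/37145

P(X=8) = 117/37145 ≈ 0.31%


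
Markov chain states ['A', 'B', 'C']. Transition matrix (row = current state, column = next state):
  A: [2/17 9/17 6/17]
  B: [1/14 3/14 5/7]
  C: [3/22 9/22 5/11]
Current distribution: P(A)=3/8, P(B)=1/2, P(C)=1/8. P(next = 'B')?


P(next=B) = Σᵢ P(now=i)×P(i→B)
= 3/8×9/17 + 1/2×3/14 + 1/8×9/22
= 27/136 + 3/28 + 9/176 = 7473/20944

P = 7473/20944 ≈ 0.3568


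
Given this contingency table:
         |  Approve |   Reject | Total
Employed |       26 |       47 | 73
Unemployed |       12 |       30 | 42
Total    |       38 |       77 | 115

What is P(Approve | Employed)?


P(Approve | Employed) = 26/(26+47) = 26/73

P(Approve|Employed) = 26/73 ≈ 35.62%


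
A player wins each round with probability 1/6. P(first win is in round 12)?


Geometric: P(X=12) = (1-p)^(k-1)×p = (5/6)^11×1/6 = 48828125/2176782336

P(X=12) = 48828125/2176782336 ≈ 2.24%


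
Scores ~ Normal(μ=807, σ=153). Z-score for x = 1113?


z = (x - μ)/σ = (1113 - 807)/153 = 2.0

z = 2.0


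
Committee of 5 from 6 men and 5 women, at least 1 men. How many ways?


Count by #men:
  1M,4W: C(6,1)×C(5,4)=30
  2M,3W: C(6,2)×C(5,3)=150
  3M,2W: C(6,3)×C(5,2)=200
  4M,1W: C(6,4)×C(5,1)=75
  5M,0W: C(6,5)×C(5,0)=6
Total = 461

461


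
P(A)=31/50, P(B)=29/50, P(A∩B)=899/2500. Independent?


P(A)×P(B) = 899/2500
P(A∩B) = 899/2500
Equal ✓ → Independent

Yes, independent


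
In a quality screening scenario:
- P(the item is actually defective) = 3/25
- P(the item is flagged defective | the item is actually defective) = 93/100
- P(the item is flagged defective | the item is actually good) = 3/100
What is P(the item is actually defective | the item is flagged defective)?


Using Bayes' theorem:
P(A|B) = P(B|A)·P(A) / P(B)

P(the item is flagged defective) = 93/100 × 3/25 + 3/100 × 22/25
= 279/2500 + 33/1250 = 69/500

P(the item is actually defective|the item is flagged defective) = (279/2500) / (69/500) = 93/115

P(the item is actually defective|the item is flagged defective) = 93/115 ≈ 80.87%


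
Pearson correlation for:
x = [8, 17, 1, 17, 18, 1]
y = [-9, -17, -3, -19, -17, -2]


n=6, Σx=62, Σy=-67, Σxy=-995, Σx²=968, Σy²=1033
r = (6×(-995) - 62×(-67))/√((6×968 - 62²)(6×1033 - (-67)²))
= -1816/√(1964×1709) = -1816/√3356476 ≈ -1816/1832.0688 ≈ -0.9912

r ≈ -0.9912


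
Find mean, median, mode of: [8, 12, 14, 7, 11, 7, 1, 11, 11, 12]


Sorted: [1, 7, 7, 8, 11, 11, 11, 12, 12, 14]
Mean = 94/10 = 47/5
Median = 11
Freq: {8: 1, 12: 2, 14: 1, 7: 2, 11: 3, 1: 1}
Mode: [11]

Mean=47/5, Median=11, Mode=11


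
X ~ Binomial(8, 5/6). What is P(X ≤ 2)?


P(X ≤ 2) = Σ P(X=i) for i=0..2
P(X=0) = 1/1679616
P(X=1) = 5/209952
P(X=2) = 175/419904
Sum = 247/559872

P(X ≤ 2) = 247/559872 ≈ 0.04%


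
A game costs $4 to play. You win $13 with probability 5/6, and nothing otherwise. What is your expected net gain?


E[gain] = (13-4)×5/6 + (-4)×1/6
= 15/2 - 2/3 = 41/6

Expected net gain = $41/6 ≈ $6.83


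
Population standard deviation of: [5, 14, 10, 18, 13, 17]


Mean = 77/6
  (5-77/6)²=2209/36
  (14-77/6)²=49/36
  (10-77/6)²=289/36
  (18-77/6)²=961/36
  (13-77/6)²=1/36
  (17-77/6)²=625/36
Σ(x-μ)² = 689/6
σ² = (689/6)/6 = 689/36

σ = √(689/36) ≈ 4.3748


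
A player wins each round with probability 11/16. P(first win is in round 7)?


Geometric: P(X=7) = (1-p)^(k-1)×p = (5/16)^6×11/16 = 171875/268435456

P(X=7) = 171875/268435456 ≈ 0.06%


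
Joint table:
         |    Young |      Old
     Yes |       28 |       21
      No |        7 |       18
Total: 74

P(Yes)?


P(Yes) = (28+21)/74 = 49/74

P(Yes) = 49/74 ≈ 66.22%


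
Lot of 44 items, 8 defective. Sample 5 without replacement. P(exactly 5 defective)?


Hypergeometric: C(8,5)×C(36,0)/C(44,5)
= 56×1/1086008 = 1/19393

P(X=5) = 1/19393 ≈ 0.01%


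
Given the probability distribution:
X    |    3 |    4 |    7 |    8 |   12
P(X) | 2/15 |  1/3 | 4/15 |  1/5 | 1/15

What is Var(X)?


E[X] = 6
E[X²] = 42
Var(X) = E[X²] - (E[X])² = 42 - 36 = 6

Var(X) = 6 ≈ 6.0000


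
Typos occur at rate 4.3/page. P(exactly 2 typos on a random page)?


Poisson(λ=4.3): P(X=2) = e^(-λ)×λ^k/k!
= e^(-4.3) × 4.3^2 / 2!
≈ 0.01356855901 × 18.49 / 2 ≈ 0.125441

P(X=2) ≈ 0.125441 ≈ 12.54%


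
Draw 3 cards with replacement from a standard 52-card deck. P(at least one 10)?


P(not a 10) = 48/52 = 12/13
P(none in 3 draws) = (12/13)^3 = 1728/2197
P(≥1 10) = 1 - 1728/2197 = 469/2197

P = 469/2197 ≈ 21.35%


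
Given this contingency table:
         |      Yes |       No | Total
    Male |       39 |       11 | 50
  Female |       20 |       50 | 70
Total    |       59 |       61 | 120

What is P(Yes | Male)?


P(Yes | Male) = 39/(39+11) = 39/50

P(Yes|Male) = 39/50 ≈ 78.00%


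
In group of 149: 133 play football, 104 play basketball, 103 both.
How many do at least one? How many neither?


|A∪B| = 133+104-103 = 134
Neither = 149-134 = 15

At least one: 134; Neither: 15


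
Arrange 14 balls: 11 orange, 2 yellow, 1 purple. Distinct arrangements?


14!/(11!×2!×1!) = 1092

1092


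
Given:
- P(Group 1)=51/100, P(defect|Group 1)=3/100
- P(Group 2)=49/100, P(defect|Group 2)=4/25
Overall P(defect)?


P(B) = Σ P(B|Aᵢ)×P(Aᵢ)
  3/100×51/100 = 153/10000
  4/25×49/100 = 49/625
Sum = 937/10000

P(defect) = 937/10000 ≈ 9.37%


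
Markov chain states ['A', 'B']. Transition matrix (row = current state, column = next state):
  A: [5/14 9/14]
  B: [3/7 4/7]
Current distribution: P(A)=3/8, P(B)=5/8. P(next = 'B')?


P(next=B) = Σᵢ P(now=i)×P(i→B)
= 3/8×9/14 + 5/8×4/7
= 27/112 + 5/14 = 67/112

P = 67/112 ≈ 0.5982


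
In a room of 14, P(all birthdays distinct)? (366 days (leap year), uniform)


P(all different) = Π(366-i)/366 for i=0..13
= (366/366)×(365/366)×...×(353/366)
= 0.777440

P ≈ 0.7774 ≈ 77.74%


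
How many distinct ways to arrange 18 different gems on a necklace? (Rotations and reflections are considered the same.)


Free circular arrangements: rotations and reflections both identified.
(n-1)!/2 = 17!/2 = 355687428096000/2 = 177843714048000

177843714048000


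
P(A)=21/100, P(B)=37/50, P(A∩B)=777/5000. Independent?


P(A)×P(B) = 777/5000
P(A∩B) = 777/5000
Equal ✓ → Independent

Yes, independent


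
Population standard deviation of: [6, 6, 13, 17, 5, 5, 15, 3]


Mean = 70/8 = 35/4
  (6-35/4)²=121/16
  (6-35/4)²=121/16
  (13-35/4)²=289/16
  (17-35/4)²=1089/16
  (5-35/4)²=225/16
  (5-35/4)²=225/16
  (15-35/4)²=625/16
  (3-35/4)²=529/16
Σ(x-μ)² = 403/2
σ² = (403/2)/8 = 403/16

σ = √(403/16) ≈ 5.0187


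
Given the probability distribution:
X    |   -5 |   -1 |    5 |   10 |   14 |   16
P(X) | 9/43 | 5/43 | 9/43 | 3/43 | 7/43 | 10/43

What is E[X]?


E[X] = Σ x·P(X=x)
= (-5)×(9/43) + (-1)×(5/43) + (5)×(9/43) + (10)×(3/43) + (14)×(7/43) + (16)×(10/43)
= 283/43

E[X] = 283/43


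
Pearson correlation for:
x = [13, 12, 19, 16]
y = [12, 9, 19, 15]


n=4, Σx=60, Σy=55, Σxy=865, Σx²=930, Σy²=811
r = (4×865 - 60×55)/√((4×930 - 60²)(4×811 - 55²))
= 160/√(120×219) = 160/√26280 ≈ 160/162.1111 ≈ 0.9870

r ≈ 0.9870


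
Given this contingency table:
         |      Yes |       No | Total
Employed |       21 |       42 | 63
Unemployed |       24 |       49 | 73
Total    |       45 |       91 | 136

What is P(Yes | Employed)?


P(Yes | Employed) = 21/(21+42) = 21/63 = 1/3

P(Yes|Employed) = 1/3 ≈ 33.33%


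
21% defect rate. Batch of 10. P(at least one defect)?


P(all good) = (79/100)^10 = 9468276082626847201/100000000000000000000
P(≥1 defect) = 90531723917373152799/100000000000000000000

P = 90531723917373152799/100000000000000000000 ≈ 90.53%


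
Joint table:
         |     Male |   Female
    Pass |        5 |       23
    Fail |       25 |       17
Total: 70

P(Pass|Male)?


P(Pass|Male) = 5/(5+25) = 5/30 = 1/6

P = 1/6 ≈ 16.67%


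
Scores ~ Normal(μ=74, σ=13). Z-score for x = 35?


z = (x - μ)/σ = (35 - 74)/13 = -3.0

z = -3.0


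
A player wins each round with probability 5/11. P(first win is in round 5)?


Geometric: P(X=5) = (1-p)^(k-1)×p = (6/11)^4×5/11 = 6480/161051

P(X=5) = 6480/161051 ≈ 4.02%


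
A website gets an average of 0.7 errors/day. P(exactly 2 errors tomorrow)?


Poisson(λ=0.7): P(X=2) = e^(-λ)×λ^k/k!
= e^(-0.7) × 0.7^2 / 2!
≈ 0.4965853038 × 0.49 / 2 ≈ 0.121663

P(X=2) ≈ 0.121663 ≈ 12.17%


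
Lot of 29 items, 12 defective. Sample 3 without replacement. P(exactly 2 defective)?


Hypergeometric: C(12,2)×C(17,1)/C(29,3)
= 66×17/3654 = 187/609

P(X=2) = 187/609 ≈ 30.71%


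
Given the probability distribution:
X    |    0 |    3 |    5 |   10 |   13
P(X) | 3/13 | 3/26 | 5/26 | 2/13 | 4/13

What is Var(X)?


E[X] = 89/13
E[X²] = 952/13
Var(X) = E[X²] - (E[X])² = 952/13 - 7921/169 = 4455/169

Var(X) = 4455/169 ≈ 26.3609


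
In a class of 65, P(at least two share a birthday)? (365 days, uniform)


P(all different) = Π(365-i)/365 for i=0..64
= 0.002317
P(match) = 1 - 0.002317 = 0.997683

P ≈ 0.9977 ≈ 99.77%


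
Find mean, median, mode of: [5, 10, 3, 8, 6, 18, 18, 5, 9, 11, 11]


Sorted: [3, 5, 5, 6, 8, 9, 10, 11, 11, 18, 18]
Mean = 104/11
Median = 9
Freq: {5: 2, 10: 1, 3: 1, 8: 1, 6: 1, 18: 2, 9: 1, 11: 2}
Mode: [5, 11, 18]

Mean=104/11, Median=9, Mode=[5, 11, 18]


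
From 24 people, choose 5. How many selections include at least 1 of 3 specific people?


Complement: C(24,5) - C(21,5) = 42504 - 20349 = 22155

22155


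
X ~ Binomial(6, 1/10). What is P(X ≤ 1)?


P(X ≤ 1) = Σ P(X=i) for i=0..1
P(X=0) = 531441/1000000
P(X=1) = 177147/500000
Sum = 177147/200000

P(X ≤ 1) = 177147/200000 ≈ 88.57%


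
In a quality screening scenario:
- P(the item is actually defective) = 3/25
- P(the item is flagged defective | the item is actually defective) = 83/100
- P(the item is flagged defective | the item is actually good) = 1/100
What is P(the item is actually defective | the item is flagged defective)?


Using Bayes' theorem:
P(A|B) = P(B|A)·P(A) / P(B)

P(the item is flagged defective) = 83/100 × 3/25 + 1/100 × 22/25
= 249/2500 + 11/1250 = 271/2500

P(the item is actually defective|the item is flagged defective) = (249/2500) / (271/2500) = 249/271

P(the item is actually defective|the item is flagged defective) = 249/271 ≈ 91.88%


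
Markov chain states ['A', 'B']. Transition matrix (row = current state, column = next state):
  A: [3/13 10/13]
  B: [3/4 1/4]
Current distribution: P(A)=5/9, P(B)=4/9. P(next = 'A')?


P(next=A) = Σᵢ P(now=i)×P(i→A)
= 5/9×3/13 + 4/9×3/4
= 5/39 + 1/3 = 6/13

P = 6/13 ≈ 0.4615


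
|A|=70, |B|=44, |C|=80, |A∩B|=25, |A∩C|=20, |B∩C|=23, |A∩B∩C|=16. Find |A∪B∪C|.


|A∪B∪C| = 70+44+80-25-20-23+16 = 142

|A∪B∪C| = 142


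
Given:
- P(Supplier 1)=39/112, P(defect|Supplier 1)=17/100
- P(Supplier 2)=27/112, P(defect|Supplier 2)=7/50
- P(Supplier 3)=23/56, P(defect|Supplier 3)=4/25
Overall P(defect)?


P(B) = Σ P(B|Aᵢ)×P(Aᵢ)
  17/100×39/112 = 663/11200
  7/50×27/112 = 27/800
  4/25×23/56 = 23/350
Sum = 1777/11200

P(defect) = 1777/11200 ≈ 15.87%


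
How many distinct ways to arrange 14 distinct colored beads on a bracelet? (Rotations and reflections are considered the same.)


Free circular arrangements: rotations and reflections both identified.
(n-1)!/2 = 13!/2 = 6227020800/2 = 3113510400

3113510400


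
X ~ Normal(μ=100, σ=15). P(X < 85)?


z = (85-100)/15 = -1.0
P(Z < -1.0) = 0.1587

P(X < 85) ≈ 0.1587


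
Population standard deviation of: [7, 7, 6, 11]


Mean = 31/4
  (7-31/4)²=9/16
  (7-31/4)²=9/16
  (6-31/4)²=49/16
  (11-31/4)²=169/16
Σ(x-μ)² = 59/4
σ² = (59/4)/4 = 59/16

σ = √(59/16) ≈ 1.9203


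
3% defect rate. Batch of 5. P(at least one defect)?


P(all good) = (97/100)^5 = 8587340257/10000000000
P(≥1 defect) = 1412659743/10000000000

P = 1412659743/10000000000 ≈ 14.13%


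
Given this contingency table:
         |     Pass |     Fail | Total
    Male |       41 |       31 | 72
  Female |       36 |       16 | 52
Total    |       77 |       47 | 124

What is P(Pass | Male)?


P(Pass | Male) = 41/(41+31) = 41/72

P(Pass|Male) = 41/72 ≈ 56.94%


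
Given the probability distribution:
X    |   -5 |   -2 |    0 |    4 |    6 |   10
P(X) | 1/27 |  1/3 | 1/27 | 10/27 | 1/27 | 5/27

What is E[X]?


E[X] = Σ x·P(X=x)
= (-5)×(1/27) + (-2)×(1/3) + (0)×(1/27) + (4)×(10/27) + (6)×(1/27) + (10)×(5/27)
= 73/27

E[X] = 73/27


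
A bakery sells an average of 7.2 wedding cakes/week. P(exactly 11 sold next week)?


Poisson(λ=7.2): P(X=11) = e^(-λ)×λ^k/k!
= e^(-7.2) × 7.2^11 / 11!
≈ 0.0007465858084 × 2695612494.69 / 39916800 ≈ 0.050418

P(X=11) ≈ 0.050418 ≈ 5.04%


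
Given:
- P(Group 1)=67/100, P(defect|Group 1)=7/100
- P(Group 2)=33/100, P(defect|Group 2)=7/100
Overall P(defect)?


P(B) = Σ P(B|Aᵢ)×P(Aᵢ)
  7/100×67/100 = 469/10000
  7/100×33/100 = 231/10000
Sum = 7/100

P(defect) = 7/100 ≈ 7.00%


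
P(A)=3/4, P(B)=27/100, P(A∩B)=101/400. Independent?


P(A)×P(B) = 81/400
P(A∩B) = 101/400
Not equal → NOT independent

No, not independent


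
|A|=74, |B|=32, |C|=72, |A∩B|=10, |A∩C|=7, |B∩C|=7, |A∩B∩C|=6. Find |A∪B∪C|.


|A∪B∪C| = 74+32+72-10-7-7+6 = 160

|A∪B∪C| = 160


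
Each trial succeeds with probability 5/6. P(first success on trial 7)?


Geometric: P(X=7) = (1-p)^(k-1)×p = (1/6)^6×5/6 = 5/279936

P(X=7) = 5/279936 ≈ 0.00%


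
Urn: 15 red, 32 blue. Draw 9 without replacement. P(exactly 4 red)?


Hypergeometric: C(15,4)×C(32,5)/C(47,9)
= 1365×201376/1362649145 = 4228896/20963833

P(X=4) = 4228896/20963833 ≈ 20.17%


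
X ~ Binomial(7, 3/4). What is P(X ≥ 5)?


P(X ≥ 5) = Σ P(X=i) for i=5..7
P(X=5) = 5103/16384
P(X=6) = 5103/16384
P(X=7) = 2187/16384
Sum = 12393/16384

P(X ≥ 5) = 12393/16384 ≈ 75.64%


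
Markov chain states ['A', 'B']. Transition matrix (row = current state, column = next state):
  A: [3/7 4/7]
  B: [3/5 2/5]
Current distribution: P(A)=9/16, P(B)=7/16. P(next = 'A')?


P(next=A) = Σᵢ P(now=i)×P(i→A)
= 9/16×3/7 + 7/16×3/5
= 27/112 + 21/80 = 141/280

P = 141/280 ≈ 0.5036


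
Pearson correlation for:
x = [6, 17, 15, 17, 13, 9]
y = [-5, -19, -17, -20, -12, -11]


n=6, Σx=77, Σy=-84, Σxy=-1203, Σx²=1089, Σy²=1340
r = (6×(-1203) - 77×(-84))/√((6×1089 - 77²)(6×1340 - (-84)²))
= -750/√(605×984) = -750/√595320 ≈ -750/771.5698 ≈ -0.9720

r ≈ -0.9720


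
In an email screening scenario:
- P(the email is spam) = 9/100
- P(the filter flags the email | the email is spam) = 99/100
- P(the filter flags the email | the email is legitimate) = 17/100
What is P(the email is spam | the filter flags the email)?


Using Bayes' theorem:
P(A|B) = P(B|A)·P(A) / P(B)

P(the filter flags the email) = 99/100 × 9/100 + 17/100 × 91/100
= 891/10000 + 1547/10000 = 1219/5000

P(the email is spam|the filter flags the email) = (891/10000) / (1219/5000) = 891/2438

P(the email is spam|the filter flags the email) = 891/2438 ≈ 36.55%


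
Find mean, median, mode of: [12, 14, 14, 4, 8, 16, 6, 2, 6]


Sorted: [2, 4, 6, 6, 8, 12, 14, 14, 16]
Mean = 82/9
Median = 8
Freq: {12: 1, 14: 2, 4: 1, 8: 1, 16: 1, 6: 2, 2: 1}
Mode: [6, 14]

Mean=82/9, Median=8, Mode=[6, 14]


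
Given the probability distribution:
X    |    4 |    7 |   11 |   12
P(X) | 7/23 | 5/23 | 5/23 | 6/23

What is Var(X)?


E[X] = 190/23
E[X²] = 1826/23
Var(X) = E[X²] - (E[X])² = 1826/23 - 36100/529 = 5898/529

Var(X) = 5898/529 ≈ 11.1493


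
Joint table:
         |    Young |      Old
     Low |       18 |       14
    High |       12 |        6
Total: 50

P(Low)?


P(Low) = (18+14)/50 = 32/50 = 16/25

P(Low) = 16/25 ≈ 64.00%


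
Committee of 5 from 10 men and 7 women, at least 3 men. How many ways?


Count by #men:
  3M,2W: C(10,3)×C(7,2)=2520
  4M,1W: C(10,4)×C(7,1)=1470
  5M,0W: C(10,5)×C(7,0)=252
Total = 4242

4242


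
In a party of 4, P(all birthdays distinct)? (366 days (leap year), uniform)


P(all different) = Π(366-i)/366 for i=0..3
= (366/366)×(365/366)×...×(363/366)
= 0.983689

P ≈ 0.9837 ≈ 98.37%


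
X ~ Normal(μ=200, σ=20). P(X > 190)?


z = (190-200)/20 = -0.5
P(X > 190) = 1 - P(Z ≤ -0.5) = 1 - 0.3085 = 0.6915

P(X > 190) ≈ 0.6915


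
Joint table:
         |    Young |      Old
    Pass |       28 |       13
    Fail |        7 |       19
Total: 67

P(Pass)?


P(Pass) = (28+13)/67 = 41/67

P(Pass) = 41/67 ≈ 61.19%


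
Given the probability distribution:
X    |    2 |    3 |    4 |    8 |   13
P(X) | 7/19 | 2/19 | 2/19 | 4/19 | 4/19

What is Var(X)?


E[X] = 112/19
E[X²] = 1010/19
Var(X) = E[X²] - (E[X])² = 1010/19 - 12544/361 = 6646/361

Var(X) = 6646/361 ≈ 18.4100


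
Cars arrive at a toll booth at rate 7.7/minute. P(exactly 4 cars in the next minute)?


Poisson(λ=7.7): P(X=4) = e^(-λ)×λ^k/k!
= e^(-7.7) × 7.7^4 / 4!
≈ 0.0004528271829 × 3515.3041 / 24 ≈ 0.066326

P(X=4) ≈ 0.066326 ≈ 6.63%


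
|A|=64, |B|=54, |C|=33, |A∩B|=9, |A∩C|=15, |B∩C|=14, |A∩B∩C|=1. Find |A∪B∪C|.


|A∪B∪C| = 64+54+33-9-15-14+1 = 114

|A∪B∪C| = 114


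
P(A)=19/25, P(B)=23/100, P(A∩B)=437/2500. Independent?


P(A)×P(B) = 437/2500
P(A∩B) = 437/2500
Equal ✓ → Independent

Yes, independent


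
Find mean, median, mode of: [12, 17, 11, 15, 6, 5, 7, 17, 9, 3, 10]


Sorted: [3, 5, 6, 7, 9, 10, 11, 12, 15, 17, 17]
Mean = 112/11
Median = 10
Freq: {12: 1, 17: 2, 11: 1, 15: 1, 6: 1, 5: 1, 7: 1, 9: 1, 3: 1, 10: 1}
Mode: [17]

Mean=112/11, Median=10, Mode=17


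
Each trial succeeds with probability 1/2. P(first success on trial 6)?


Geometric: P(X=6) = (1-p)^(k-1)×p = (1/2)^5×1/2 = 1/64

P(X=6) = 1/64 ≈ 1.56%


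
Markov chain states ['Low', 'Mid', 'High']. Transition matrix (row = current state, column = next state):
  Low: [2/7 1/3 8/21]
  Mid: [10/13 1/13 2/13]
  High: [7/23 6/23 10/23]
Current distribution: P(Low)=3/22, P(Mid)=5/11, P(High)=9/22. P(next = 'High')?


P(next=High) = Σᵢ P(now=i)×P(i→High)
= 3/22×8/21 + 5/11×2/13 + 9/22×10/23
= 4/77 + 10/143 + 45/253 = 6901/23023

P = 6901/23023 ≈ 0.2997


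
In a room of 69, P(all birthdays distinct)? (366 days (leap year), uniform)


P(all different) = Π(366-i)/366 for i=0..68
= (366/366)×(365/366)×...×(298/366)
= 0.001057

P ≈ 0.0011 ≈ 0.11%


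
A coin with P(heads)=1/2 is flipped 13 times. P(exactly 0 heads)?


Binomial: P(X=0) = C(13,0)×p^0×(1-p)^13
= 1 × 1 × 1/8192 = 1/8192

P(X=0) = 1/8192 ≈ 0.01%


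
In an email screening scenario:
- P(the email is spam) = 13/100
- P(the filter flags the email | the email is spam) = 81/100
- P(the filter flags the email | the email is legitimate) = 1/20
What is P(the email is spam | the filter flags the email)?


Using Bayes' theorem:
P(A|B) = P(B|A)·P(A) / P(B)

P(the filter flags the email) = 81/100 × 13/100 + 1/20 × 87/100
= 1053/10000 + 87/2000 = 93/625

P(the email is spam|the filter flags the email) = (1053/10000) / (93/625) = 351/496

P(the email is spam|the filter flags the email) = 351/496 ≈ 70.77%


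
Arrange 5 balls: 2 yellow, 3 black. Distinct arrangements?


5!/(2!×3!) = 10

10


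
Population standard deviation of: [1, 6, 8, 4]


Mean = 19/4
  (1-19/4)²=225/16
  (6-19/4)²=25/16
  (8-19/4)²=169/16
  (4-19/4)²=9/16
Σ(x-μ)² = 107/4
σ² = (107/4)/4 = 107/16

σ = √(107/16) ≈ 2.5860


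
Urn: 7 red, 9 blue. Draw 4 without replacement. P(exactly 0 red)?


Hypergeometric: C(7,0)×C(9,4)/C(16,4)
= 1×126/1820 = 9/130

P(X=0) = 9/130 ≈ 6.92%


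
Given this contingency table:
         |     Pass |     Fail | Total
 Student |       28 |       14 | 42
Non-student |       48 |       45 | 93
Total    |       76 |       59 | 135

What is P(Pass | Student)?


P(Pass | Student) = 28/(28+14) = 28/42 = 2/3

P(Pass|Student) = 2/3 ≈ 66.67%


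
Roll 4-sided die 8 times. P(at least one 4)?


P(no 4)^8 = (3/4)^8 = 6561/65536
P(≥1) = 1 - 6561/65536 = 58975/65536

P = 58975/65536 ≈ 89.99%


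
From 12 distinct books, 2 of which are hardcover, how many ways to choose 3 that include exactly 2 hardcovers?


Choose 2 of the 2 hardcovers and 1 of the other 10 books:
C(2,2)×C(10,1) = 1×10 = 10

10


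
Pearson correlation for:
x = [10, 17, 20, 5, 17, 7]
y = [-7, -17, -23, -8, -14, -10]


n=6, Σx=76, Σy=-79, Σxy=-1167, Σx²=1152, Σy²=1227
r = (6×(-1167) - 76×(-79))/√((6×1152 - 76²)(6×1227 - (-79)²))
= -998/√(1136×1121) = -998/√1273456 ≈ -998/1128.4751 ≈ -0.8844

r ≈ -0.8844


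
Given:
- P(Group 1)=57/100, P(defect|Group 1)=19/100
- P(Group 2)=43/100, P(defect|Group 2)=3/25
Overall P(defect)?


P(B) = Σ P(B|Aᵢ)×P(Aᵢ)
  19/100×57/100 = 1083/10000
  3/25×43/100 = 129/2500
Sum = 1599/10000

P(defect) = 1599/10000 ≈ 15.99%


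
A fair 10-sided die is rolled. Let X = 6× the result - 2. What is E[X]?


E[die] = (1+10)/2 = 11/2
E[X] = 6×11/2 - 2 = 31

E[X] = 31


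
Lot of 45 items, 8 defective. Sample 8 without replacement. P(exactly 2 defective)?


Hypergeometric: C(8,2)×C(37,6)/C(45,8)
= 28×2324784/215553195 = 1972544/6531915

P(X=2) = 1972544/6531915 ≈ 30.20%


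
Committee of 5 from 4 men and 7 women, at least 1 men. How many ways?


Count by #men:
  1M,4W: C(4,1)×C(7,4)=140
  2M,3W: C(4,2)×C(7,3)=210
  3M,2W: C(4,3)×C(7,2)=84
  4M,1W: C(4,4)×C(7,1)=7
Total = 441

441


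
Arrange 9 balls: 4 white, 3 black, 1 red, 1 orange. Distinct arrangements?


9!/(4!×3!×1!×1!) = 2520

2520


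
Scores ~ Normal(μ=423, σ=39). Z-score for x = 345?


z = (x - μ)/σ = (345 - 423)/39 = -2.0

z = -2.0


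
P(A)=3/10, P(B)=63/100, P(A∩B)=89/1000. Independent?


P(A)×P(B) = 189/1000
P(A∩B) = 89/1000
Not equal → NOT independent

No, not independent


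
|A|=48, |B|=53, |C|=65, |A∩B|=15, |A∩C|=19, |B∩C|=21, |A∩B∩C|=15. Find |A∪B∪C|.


|A∪B∪C| = 48+53+65-15-19-21+15 = 126

|A∪B∪C| = 126


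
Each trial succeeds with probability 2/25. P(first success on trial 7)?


Geometric: P(X=7) = (1-p)^(k-1)×p = (23/25)^6×2/25 = 296071778/6103515625

P(X=7) = 296071778/6103515625 ≈ 4.85%


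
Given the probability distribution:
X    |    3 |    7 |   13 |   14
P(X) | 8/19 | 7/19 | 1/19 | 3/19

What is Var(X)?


E[X] = 128/19
E[X²] = 1172/19
Var(X) = E[X²] - (E[X])² = 1172/19 - 16384/361 = 5884/361

Var(X) = 5884/361 ≈ 16.2992


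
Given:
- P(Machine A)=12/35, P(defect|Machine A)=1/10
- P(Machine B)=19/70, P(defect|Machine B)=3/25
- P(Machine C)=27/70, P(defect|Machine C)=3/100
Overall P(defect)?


P(B) = Σ P(B|Aᵢ)×P(Aᵢ)
  1/10×12/35 = 6/175
  3/25×19/70 = 57/1750
  3/100×27/70 = 81/7000
Sum = 549/7000

P(defect) = 549/7000 ≈ 7.84%
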